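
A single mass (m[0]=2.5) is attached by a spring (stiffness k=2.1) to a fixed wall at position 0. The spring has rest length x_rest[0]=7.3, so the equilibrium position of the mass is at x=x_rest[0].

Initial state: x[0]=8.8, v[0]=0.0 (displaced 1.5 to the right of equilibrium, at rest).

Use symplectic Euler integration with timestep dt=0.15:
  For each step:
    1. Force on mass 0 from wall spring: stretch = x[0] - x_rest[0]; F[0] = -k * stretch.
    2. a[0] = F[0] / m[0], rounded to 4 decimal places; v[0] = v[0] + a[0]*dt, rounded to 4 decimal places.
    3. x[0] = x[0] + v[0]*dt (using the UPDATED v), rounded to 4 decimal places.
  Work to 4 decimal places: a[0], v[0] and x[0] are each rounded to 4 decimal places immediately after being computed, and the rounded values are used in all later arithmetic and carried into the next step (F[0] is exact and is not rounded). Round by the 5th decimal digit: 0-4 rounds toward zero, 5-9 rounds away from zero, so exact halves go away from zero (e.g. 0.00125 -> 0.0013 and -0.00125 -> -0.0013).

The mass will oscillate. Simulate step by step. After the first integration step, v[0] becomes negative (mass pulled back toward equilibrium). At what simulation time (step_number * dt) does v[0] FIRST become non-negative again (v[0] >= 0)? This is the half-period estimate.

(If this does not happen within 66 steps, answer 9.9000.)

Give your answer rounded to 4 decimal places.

Step 0: x=[8.8000] v=[0.0000]
Step 1: x=[8.7717] v=[-0.1890]
Step 2: x=[8.7155] v=[-0.3744]
Step 3: x=[8.6326] v=[-0.5528]
Step 4: x=[8.5245] v=[-0.7207]
Step 5: x=[8.3933] v=[-0.8750]
Step 6: x=[8.2414] v=[-1.0128]
Step 7: x=[8.0717] v=[-1.1314]
Step 8: x=[7.8874] v=[-1.2286]
Step 9: x=[7.6920] v=[-1.3026]
Step 10: x=[7.4892] v=[-1.3520]
Step 11: x=[7.2828] v=[-1.3758]
Step 12: x=[7.0768] v=[-1.3736]
Step 13: x=[6.8750] v=[-1.3455]
Step 14: x=[6.6812] v=[-1.2920]
Step 15: x=[6.4991] v=[-1.2140]
Step 16: x=[6.3321] v=[-1.1131]
Step 17: x=[6.1834] v=[-0.9912]
Step 18: x=[6.0558] v=[-0.8505]
Step 19: x=[5.9517] v=[-0.6937]
Step 20: x=[5.8731] v=[-0.5238]
Step 21: x=[5.8215] v=[-0.3440]
Step 22: x=[5.7978] v=[-0.1577]
Step 23: x=[5.8025] v=[0.0316]
First v>=0 after going negative at step 23, time=3.4500

Answer: 3.4500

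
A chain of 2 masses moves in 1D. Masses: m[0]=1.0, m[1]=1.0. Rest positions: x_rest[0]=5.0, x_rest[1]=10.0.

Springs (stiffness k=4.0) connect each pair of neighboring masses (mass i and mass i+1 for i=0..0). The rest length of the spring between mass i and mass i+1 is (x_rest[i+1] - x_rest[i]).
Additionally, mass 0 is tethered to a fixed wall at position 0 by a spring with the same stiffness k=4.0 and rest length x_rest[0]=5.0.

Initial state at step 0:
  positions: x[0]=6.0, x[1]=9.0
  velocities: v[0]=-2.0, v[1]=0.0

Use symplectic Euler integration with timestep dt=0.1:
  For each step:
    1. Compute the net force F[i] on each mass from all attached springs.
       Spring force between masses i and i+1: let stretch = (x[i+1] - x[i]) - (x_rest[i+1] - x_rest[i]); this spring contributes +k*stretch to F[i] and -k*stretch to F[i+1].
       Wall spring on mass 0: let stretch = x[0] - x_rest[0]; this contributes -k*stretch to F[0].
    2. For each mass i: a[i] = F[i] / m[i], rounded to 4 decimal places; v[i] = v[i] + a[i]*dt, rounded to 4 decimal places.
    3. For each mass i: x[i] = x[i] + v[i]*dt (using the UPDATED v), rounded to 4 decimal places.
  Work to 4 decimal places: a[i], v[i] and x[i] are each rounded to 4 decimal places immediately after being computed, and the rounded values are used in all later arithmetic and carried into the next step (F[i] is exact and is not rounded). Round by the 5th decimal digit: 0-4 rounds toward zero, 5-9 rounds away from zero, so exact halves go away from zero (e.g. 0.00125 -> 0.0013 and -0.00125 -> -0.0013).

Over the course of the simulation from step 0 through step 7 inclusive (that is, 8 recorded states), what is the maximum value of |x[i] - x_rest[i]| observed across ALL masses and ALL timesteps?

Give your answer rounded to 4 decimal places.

Step 0: x=[6.0000 9.0000] v=[-2.0000 0.0000]
Step 1: x=[5.6800 9.0800] v=[-3.2000 0.8000]
Step 2: x=[5.2688 9.2240] v=[-4.1120 1.4400]
Step 3: x=[4.8051 9.4098] v=[-4.6374 1.8579]
Step 4: x=[4.3333 9.6114] v=[-4.7176 2.0160]
Step 5: x=[3.8993 9.8019] v=[-4.3397 1.9048]
Step 6: x=[3.5455 9.9563] v=[-3.5384 1.5438]
Step 7: x=[3.3063 10.0543] v=[-2.3923 0.9795]
Max displacement = 1.6937

Answer: 1.6937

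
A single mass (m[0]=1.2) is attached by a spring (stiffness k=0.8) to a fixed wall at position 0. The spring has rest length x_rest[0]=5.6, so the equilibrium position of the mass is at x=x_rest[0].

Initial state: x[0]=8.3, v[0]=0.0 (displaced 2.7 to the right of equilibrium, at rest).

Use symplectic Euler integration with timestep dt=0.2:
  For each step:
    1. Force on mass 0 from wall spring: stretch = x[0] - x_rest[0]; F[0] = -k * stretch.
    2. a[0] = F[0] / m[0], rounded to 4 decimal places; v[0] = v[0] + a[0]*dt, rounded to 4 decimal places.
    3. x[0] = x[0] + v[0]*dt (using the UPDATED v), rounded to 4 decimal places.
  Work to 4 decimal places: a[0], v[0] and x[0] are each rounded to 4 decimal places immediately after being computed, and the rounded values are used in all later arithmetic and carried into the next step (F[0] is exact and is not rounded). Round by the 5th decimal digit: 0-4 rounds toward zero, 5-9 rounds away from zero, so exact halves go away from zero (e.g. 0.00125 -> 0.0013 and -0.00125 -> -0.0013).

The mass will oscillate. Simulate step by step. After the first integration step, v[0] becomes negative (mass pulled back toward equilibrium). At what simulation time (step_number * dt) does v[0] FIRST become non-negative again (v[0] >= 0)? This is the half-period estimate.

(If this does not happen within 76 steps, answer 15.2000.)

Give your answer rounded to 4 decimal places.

Step 0: x=[8.3000] v=[0.0000]
Step 1: x=[8.2280] v=[-0.3600]
Step 2: x=[8.0859] v=[-0.7104]
Step 3: x=[7.8775] v=[-1.0419]
Step 4: x=[7.6084] v=[-1.3456]
Step 5: x=[7.2857] v=[-1.6134]
Step 6: x=[6.9181] v=[-1.8382]
Step 7: x=[6.5153] v=[-2.0139]
Step 8: x=[6.0881] v=[-2.1359]
Step 9: x=[5.6479] v=[-2.2010]
Step 10: x=[5.2064] v=[-2.2074]
Step 11: x=[4.7754] v=[-2.1549]
Step 12: x=[4.3664] v=[-2.0450]
Step 13: x=[3.9903] v=[-1.8805]
Step 14: x=[3.6571] v=[-1.6659]
Step 15: x=[3.3757] v=[-1.4068]
Step 16: x=[3.1537] v=[-1.1102]
Step 17: x=[2.9969] v=[-0.7840]
Step 18: x=[2.9095] v=[-0.4369]
Step 19: x=[2.8939] v=[-0.0782]
Step 20: x=[2.9504] v=[0.2826]
First v>=0 after going negative at step 20, time=4.0000

Answer: 4.0000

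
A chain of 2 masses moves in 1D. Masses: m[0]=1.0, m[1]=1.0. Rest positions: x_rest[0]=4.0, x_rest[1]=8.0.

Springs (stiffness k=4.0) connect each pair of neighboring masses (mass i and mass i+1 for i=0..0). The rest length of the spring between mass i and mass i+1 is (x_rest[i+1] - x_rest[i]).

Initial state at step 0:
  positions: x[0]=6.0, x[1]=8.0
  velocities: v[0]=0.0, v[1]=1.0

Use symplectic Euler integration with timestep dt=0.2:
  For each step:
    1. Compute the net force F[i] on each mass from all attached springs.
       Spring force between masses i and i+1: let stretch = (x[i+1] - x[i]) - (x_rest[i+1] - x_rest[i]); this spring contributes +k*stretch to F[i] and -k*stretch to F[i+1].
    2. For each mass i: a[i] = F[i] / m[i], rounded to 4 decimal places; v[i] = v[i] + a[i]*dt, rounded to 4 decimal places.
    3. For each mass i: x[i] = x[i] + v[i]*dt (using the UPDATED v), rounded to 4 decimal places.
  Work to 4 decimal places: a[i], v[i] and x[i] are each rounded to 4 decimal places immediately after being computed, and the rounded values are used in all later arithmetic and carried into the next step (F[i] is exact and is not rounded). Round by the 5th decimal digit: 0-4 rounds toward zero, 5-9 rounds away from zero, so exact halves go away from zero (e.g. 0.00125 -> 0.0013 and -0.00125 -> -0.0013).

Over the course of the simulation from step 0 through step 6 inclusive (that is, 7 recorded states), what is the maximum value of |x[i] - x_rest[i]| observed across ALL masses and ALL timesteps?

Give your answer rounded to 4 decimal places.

Answer: 2.5923

Derivation:
Step 0: x=[6.0000 8.0000] v=[0.0000 1.0000]
Step 1: x=[5.6800 8.5200] v=[-1.6000 2.6000]
Step 2: x=[5.1744 9.2256] v=[-2.5280 3.5280]
Step 3: x=[4.6770 9.9230] v=[-2.4870 3.4870]
Step 4: x=[4.3790 10.4210] v=[-1.4902 2.4902]
Step 5: x=[4.4077 10.5923] v=[0.1434 0.8566]
Step 6: x=[4.7859 10.4141] v=[1.8911 -0.8911]
Max displacement = 2.5923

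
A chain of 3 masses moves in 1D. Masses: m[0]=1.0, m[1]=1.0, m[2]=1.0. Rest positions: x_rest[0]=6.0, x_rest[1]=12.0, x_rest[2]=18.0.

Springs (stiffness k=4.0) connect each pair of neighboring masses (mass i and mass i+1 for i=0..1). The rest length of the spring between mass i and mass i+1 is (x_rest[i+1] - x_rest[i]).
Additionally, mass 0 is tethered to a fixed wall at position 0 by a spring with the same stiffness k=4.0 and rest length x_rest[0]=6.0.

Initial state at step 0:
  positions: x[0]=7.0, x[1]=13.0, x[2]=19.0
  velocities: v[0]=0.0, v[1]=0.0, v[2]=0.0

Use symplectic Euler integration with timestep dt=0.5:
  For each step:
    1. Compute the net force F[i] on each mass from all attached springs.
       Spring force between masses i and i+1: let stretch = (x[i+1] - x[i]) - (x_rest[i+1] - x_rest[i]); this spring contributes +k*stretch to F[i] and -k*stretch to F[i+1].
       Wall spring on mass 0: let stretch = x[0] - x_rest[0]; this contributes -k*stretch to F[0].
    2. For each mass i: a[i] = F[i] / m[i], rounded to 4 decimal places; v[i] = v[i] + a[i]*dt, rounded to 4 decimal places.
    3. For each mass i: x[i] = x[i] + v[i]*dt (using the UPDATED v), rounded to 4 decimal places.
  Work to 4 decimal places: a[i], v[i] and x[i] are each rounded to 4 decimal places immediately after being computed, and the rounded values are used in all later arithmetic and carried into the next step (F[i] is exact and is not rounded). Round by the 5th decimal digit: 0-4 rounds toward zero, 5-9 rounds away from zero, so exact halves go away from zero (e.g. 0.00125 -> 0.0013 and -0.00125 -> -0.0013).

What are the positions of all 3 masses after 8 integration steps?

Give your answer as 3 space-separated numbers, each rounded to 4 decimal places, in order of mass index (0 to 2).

Answer: 6.0000 11.0000 17.0000

Derivation:
Step 0: x=[7.0000 13.0000 19.0000] v=[0.0000 0.0000 0.0000]
Step 1: x=[6.0000 13.0000 19.0000] v=[-2.0000 0.0000 0.0000]
Step 2: x=[6.0000 12.0000 19.0000] v=[0.0000 -2.0000 0.0000]
Step 3: x=[6.0000 12.0000 18.0000] v=[0.0000 0.0000 -2.0000]
Step 4: x=[6.0000 12.0000 17.0000] v=[0.0000 0.0000 -2.0000]
Step 5: x=[6.0000 11.0000 17.0000] v=[0.0000 -2.0000 0.0000]
Step 6: x=[5.0000 11.0000 17.0000] v=[-2.0000 0.0000 0.0000]
Step 7: x=[5.0000 11.0000 17.0000] v=[0.0000 0.0000 0.0000]
Step 8: x=[6.0000 11.0000 17.0000] v=[2.0000 0.0000 0.0000]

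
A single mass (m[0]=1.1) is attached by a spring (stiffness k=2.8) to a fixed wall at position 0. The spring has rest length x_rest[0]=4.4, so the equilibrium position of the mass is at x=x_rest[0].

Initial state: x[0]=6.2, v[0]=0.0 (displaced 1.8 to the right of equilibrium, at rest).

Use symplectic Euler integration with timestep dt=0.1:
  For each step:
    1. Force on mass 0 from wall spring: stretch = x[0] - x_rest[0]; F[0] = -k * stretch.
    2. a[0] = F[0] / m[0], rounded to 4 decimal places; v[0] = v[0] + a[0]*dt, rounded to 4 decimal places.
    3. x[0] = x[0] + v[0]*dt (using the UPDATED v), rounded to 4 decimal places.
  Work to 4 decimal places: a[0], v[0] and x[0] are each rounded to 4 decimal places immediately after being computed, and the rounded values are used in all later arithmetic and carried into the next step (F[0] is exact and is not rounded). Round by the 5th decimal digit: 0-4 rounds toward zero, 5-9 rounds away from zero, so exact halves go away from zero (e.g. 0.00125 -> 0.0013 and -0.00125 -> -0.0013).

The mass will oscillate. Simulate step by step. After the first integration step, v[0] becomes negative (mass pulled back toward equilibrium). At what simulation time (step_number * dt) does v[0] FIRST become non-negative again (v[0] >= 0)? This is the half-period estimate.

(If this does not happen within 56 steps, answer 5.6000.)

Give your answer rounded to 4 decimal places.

Answer: 2.0000

Derivation:
Step 0: x=[6.2000] v=[0.0000]
Step 1: x=[6.1542] v=[-0.4582]
Step 2: x=[6.0637] v=[-0.9047]
Step 3: x=[5.9309] v=[-1.3282]
Step 4: x=[5.7591] v=[-1.7179]
Step 5: x=[5.5527] v=[-2.0639]
Step 6: x=[5.3170] v=[-2.3573]
Step 7: x=[5.0579] v=[-2.5907]
Step 8: x=[4.7821] v=[-2.7582]
Step 9: x=[4.4966] v=[-2.8555]
Step 10: x=[4.2086] v=[-2.8801]
Step 11: x=[3.9255] v=[-2.8314]
Step 12: x=[3.6544] v=[-2.7106]
Step 13: x=[3.4023] v=[-2.5208]
Step 14: x=[3.1756] v=[-2.2668]
Step 15: x=[2.9801] v=[-1.9551]
Step 16: x=[2.8207] v=[-1.5937]
Step 17: x=[2.7015] v=[-1.1917]
Step 18: x=[2.6256] v=[-0.7594]
Step 19: x=[2.5948] v=[-0.3077]
Step 20: x=[2.6100] v=[0.1518]
First v>=0 after going negative at step 20, time=2.0000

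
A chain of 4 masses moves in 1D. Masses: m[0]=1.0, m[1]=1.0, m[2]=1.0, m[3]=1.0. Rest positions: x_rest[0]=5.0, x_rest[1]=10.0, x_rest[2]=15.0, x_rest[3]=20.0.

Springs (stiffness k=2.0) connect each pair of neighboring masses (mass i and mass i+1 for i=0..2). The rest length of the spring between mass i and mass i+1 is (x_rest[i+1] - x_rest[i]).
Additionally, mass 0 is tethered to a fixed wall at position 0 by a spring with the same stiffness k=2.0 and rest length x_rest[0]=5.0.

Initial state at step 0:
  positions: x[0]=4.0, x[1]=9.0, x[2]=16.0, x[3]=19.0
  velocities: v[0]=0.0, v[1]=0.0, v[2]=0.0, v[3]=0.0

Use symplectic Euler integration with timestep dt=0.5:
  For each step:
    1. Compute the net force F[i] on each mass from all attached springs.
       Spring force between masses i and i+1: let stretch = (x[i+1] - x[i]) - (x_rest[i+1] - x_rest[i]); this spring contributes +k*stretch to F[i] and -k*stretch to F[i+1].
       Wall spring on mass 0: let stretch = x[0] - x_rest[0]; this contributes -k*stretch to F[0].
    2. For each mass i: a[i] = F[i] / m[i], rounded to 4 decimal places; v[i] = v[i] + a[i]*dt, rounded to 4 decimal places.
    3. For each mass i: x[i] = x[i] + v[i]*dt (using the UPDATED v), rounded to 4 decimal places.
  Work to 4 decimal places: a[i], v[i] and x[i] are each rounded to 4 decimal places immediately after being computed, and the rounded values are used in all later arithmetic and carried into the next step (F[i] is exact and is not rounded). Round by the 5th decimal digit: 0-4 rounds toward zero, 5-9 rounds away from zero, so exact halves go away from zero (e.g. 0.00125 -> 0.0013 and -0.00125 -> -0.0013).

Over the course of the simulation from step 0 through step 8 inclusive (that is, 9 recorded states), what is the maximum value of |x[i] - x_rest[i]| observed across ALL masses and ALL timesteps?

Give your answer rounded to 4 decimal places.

Step 0: x=[4.0000 9.0000 16.0000 19.0000] v=[0.0000 0.0000 0.0000 0.0000]
Step 1: x=[4.5000 10.0000 14.0000 20.0000] v=[1.0000 2.0000 -4.0000 2.0000]
Step 2: x=[5.5000 10.2500 13.0000 20.5000] v=[2.0000 0.5000 -2.0000 1.0000]
Step 3: x=[6.1250 9.5000 14.3750 19.7500] v=[1.2500 -1.5000 2.7500 -1.5000]
Step 4: x=[5.3750 9.5000 16.0000 18.8125] v=[-1.5000 0.0000 3.2500 -1.8750]
Step 5: x=[4.0000 10.6875 15.7813 18.9688] v=[-2.7500 2.3750 -0.4375 0.3125]
Step 6: x=[3.9688 11.0782 14.6094 20.0313] v=[-0.0625 0.7813 -2.3438 2.1250]
Step 7: x=[5.5079 9.6798 14.3829 20.8829] v=[3.0781 -2.7969 -0.4531 1.7031]
Step 8: x=[6.3790 8.5470 15.0548 20.9845] v=[1.7421 -2.2657 1.3438 0.2031]
Max displacement = 2.0000

Answer: 2.0000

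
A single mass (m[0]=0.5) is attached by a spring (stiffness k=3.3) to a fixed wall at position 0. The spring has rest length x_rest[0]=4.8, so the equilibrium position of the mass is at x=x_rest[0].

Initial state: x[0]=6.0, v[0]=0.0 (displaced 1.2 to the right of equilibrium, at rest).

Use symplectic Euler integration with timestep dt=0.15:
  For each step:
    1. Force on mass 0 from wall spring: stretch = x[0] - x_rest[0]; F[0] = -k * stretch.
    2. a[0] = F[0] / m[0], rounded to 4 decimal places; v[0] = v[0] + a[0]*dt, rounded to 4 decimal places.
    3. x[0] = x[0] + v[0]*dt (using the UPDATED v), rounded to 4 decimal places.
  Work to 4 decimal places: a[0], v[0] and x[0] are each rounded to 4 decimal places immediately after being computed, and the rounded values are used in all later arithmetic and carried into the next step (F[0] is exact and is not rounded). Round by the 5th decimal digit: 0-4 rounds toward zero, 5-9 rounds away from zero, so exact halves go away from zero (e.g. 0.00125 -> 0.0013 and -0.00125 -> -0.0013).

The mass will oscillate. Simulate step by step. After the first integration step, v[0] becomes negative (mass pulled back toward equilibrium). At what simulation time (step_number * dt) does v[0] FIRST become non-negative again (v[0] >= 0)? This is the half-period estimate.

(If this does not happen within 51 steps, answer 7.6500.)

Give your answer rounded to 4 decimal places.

Answer: 1.3500

Derivation:
Step 0: x=[6.0000] v=[0.0000]
Step 1: x=[5.8218] v=[-1.1880]
Step 2: x=[5.4919] v=[-2.1996]
Step 3: x=[5.0592] v=[-2.8846]
Step 4: x=[4.5880] v=[-3.1412]
Step 5: x=[4.1483] v=[-2.9313]
Step 6: x=[3.8054] v=[-2.2861]
Step 7: x=[3.6102] v=[-1.3014]
Step 8: x=[3.5917] v=[-0.1235]
Step 9: x=[3.7526] v=[1.0727]
First v>=0 after going negative at step 9, time=1.3500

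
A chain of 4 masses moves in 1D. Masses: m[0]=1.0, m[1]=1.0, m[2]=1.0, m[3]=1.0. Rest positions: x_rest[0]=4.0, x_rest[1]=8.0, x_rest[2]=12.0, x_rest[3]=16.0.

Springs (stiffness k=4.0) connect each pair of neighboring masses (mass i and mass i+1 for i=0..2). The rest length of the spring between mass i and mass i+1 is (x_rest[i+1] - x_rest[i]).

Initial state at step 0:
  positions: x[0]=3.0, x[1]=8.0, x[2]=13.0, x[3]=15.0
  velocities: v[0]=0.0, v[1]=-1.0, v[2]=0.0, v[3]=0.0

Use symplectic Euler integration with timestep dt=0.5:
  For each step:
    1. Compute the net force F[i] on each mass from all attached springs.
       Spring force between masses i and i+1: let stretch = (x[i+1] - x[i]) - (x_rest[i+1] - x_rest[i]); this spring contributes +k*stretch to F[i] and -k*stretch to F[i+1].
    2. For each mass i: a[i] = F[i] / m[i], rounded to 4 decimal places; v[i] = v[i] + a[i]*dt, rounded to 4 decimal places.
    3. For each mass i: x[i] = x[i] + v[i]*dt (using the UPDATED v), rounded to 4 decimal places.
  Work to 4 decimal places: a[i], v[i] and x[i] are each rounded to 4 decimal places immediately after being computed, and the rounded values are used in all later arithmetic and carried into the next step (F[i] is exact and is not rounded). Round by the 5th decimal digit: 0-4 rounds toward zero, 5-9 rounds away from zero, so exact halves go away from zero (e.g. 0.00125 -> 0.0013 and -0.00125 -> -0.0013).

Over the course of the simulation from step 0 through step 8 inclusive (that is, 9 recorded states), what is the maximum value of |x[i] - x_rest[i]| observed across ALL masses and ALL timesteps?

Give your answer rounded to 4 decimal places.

Answer: 2.5000

Derivation:
Step 0: x=[3.0000 8.0000 13.0000 15.0000] v=[0.0000 -1.0000 0.0000 0.0000]
Step 1: x=[4.0000 7.5000 10.0000 17.0000] v=[2.0000 -1.0000 -6.0000 4.0000]
Step 2: x=[4.5000 6.0000 11.5000 16.0000] v=[1.0000 -3.0000 3.0000 -2.0000]
Step 3: x=[2.5000 8.5000 12.0000 14.5000] v=[-4.0000 5.0000 1.0000 -3.0000]
Step 4: x=[2.5000 8.5000 11.5000 14.5000] v=[0.0000 0.0000 -1.0000 0.0000]
Step 5: x=[4.5000 5.5000 11.0000 15.5000] v=[4.0000 -6.0000 -1.0000 2.0000]
Step 6: x=[3.5000 7.0000 9.5000 16.0000] v=[-2.0000 3.0000 -3.0000 1.0000]
Step 7: x=[2.0000 7.5000 12.0000 14.0000] v=[-3.0000 1.0000 5.0000 -4.0000]
Step 8: x=[2.0000 7.0000 12.0000 14.0000] v=[0.0000 -1.0000 0.0000 0.0000]
Max displacement = 2.5000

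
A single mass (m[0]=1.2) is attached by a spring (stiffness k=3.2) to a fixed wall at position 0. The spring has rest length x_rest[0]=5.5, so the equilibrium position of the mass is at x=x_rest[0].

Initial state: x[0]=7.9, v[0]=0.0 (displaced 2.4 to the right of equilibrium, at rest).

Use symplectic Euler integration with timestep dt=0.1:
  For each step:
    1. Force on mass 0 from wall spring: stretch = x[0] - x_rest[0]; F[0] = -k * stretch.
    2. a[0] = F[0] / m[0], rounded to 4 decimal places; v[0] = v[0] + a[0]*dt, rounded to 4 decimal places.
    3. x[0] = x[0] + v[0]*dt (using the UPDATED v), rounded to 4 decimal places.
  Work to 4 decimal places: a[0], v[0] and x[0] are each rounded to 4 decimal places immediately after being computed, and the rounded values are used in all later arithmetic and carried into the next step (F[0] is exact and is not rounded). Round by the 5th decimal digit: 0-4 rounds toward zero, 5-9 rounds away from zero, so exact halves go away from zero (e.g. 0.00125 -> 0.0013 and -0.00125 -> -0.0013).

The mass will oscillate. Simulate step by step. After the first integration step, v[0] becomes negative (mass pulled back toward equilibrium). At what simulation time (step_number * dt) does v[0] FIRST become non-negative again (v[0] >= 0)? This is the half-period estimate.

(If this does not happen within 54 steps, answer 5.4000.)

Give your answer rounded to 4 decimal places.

Answer: 2.0000

Derivation:
Step 0: x=[7.9000] v=[0.0000]
Step 1: x=[7.8360] v=[-0.6400]
Step 2: x=[7.7097] v=[-1.2629]
Step 3: x=[7.5245] v=[-1.8522]
Step 4: x=[7.2853] v=[-2.3921]
Step 5: x=[6.9985] v=[-2.8682]
Step 6: x=[6.6717] v=[-3.2678]
Step 7: x=[6.3137] v=[-3.5803]
Step 8: x=[5.9340] v=[-3.7973]
Step 9: x=[5.5427] v=[-3.9130]
Step 10: x=[5.1503] v=[-3.9244]
Step 11: x=[4.7672] v=[-3.8312]
Step 12: x=[4.4036] v=[-3.6358]
Step 13: x=[4.0693] v=[-3.3434]
Step 14: x=[3.7731] v=[-2.9619]
Step 15: x=[3.5230] v=[-2.5014]
Step 16: x=[3.3256] v=[-1.9742]
Step 17: x=[3.1862] v=[-1.3944]
Step 18: x=[3.1085] v=[-0.7774]
Step 19: x=[3.0945] v=[-0.1397]
Step 20: x=[3.1447] v=[0.5018]
First v>=0 after going negative at step 20, time=2.0000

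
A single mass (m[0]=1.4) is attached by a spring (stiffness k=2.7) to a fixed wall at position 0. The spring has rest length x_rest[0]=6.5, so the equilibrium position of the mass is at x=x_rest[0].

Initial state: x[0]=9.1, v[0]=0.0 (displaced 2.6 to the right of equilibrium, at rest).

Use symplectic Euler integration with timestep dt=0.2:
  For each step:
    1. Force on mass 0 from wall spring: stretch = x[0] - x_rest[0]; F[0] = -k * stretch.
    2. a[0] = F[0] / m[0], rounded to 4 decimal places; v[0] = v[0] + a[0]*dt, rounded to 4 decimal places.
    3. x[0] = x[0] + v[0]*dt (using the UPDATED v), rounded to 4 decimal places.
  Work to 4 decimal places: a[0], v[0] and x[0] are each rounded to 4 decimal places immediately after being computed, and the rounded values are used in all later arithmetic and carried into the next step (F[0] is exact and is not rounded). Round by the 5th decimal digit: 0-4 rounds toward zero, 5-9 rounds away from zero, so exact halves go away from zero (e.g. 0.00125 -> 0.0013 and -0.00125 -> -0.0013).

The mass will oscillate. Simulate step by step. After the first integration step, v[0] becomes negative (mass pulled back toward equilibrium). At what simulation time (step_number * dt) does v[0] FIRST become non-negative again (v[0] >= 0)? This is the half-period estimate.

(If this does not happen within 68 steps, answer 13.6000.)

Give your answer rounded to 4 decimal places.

Answer: 2.4000

Derivation:
Step 0: x=[9.1000] v=[0.0000]
Step 1: x=[8.8994] v=[-1.0029]
Step 2: x=[8.5137] v=[-1.9284]
Step 3: x=[7.9727] v=[-2.7051]
Step 4: x=[7.3181] v=[-3.2731]
Step 5: x=[6.6004] v=[-3.5887]
Step 6: x=[5.8749] v=[-3.6274]
Step 7: x=[5.1976] v=[-3.3863]
Step 8: x=[4.6208] v=[-2.8839]
Step 9: x=[4.1890] v=[-2.1591]
Step 10: x=[3.9355] v=[-1.2677]
Step 11: x=[3.8798] v=[-0.2785]
Step 12: x=[4.0262] v=[0.7321]
First v>=0 after going negative at step 12, time=2.4000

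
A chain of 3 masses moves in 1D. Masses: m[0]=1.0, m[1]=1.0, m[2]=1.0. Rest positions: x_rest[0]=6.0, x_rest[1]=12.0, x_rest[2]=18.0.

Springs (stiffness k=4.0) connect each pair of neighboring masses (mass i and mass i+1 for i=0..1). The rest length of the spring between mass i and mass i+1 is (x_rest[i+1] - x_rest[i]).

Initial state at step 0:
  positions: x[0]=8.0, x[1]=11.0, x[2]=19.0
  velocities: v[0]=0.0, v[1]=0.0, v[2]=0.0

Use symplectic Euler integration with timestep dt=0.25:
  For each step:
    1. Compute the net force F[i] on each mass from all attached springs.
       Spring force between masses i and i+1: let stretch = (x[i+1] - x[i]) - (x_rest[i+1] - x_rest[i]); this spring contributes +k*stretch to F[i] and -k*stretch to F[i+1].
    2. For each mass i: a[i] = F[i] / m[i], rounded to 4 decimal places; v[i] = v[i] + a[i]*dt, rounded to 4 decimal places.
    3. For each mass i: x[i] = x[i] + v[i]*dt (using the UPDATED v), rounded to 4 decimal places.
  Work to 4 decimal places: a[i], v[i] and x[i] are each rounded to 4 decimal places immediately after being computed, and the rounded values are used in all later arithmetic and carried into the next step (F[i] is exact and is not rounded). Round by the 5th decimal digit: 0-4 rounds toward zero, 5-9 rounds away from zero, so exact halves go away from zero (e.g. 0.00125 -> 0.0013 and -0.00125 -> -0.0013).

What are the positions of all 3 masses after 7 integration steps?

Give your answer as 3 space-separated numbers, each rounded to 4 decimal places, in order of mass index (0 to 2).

Answer: 7.0938 10.9894 19.9168

Derivation:
Step 0: x=[8.0000 11.0000 19.0000] v=[0.0000 0.0000 0.0000]
Step 1: x=[7.2500 12.2500 18.5000] v=[-3.0000 5.0000 -2.0000]
Step 2: x=[6.2500 13.8125 17.9375] v=[-4.0000 6.2500 -2.2500]
Step 3: x=[5.6406 14.5156 17.8438] v=[-2.4375 2.8125 -0.3750]
Step 4: x=[5.7500 13.8320 18.4180] v=[0.4375 -2.7343 2.2968]
Step 5: x=[6.3799 12.2744 19.3457] v=[2.5195 -6.2303 3.7108]
Step 6: x=[6.9834 11.0110 20.0056] v=[2.4140 -5.0535 2.6395]
Step 7: x=[7.0938 10.9894 19.9168] v=[0.4416 -0.0865 -0.3551]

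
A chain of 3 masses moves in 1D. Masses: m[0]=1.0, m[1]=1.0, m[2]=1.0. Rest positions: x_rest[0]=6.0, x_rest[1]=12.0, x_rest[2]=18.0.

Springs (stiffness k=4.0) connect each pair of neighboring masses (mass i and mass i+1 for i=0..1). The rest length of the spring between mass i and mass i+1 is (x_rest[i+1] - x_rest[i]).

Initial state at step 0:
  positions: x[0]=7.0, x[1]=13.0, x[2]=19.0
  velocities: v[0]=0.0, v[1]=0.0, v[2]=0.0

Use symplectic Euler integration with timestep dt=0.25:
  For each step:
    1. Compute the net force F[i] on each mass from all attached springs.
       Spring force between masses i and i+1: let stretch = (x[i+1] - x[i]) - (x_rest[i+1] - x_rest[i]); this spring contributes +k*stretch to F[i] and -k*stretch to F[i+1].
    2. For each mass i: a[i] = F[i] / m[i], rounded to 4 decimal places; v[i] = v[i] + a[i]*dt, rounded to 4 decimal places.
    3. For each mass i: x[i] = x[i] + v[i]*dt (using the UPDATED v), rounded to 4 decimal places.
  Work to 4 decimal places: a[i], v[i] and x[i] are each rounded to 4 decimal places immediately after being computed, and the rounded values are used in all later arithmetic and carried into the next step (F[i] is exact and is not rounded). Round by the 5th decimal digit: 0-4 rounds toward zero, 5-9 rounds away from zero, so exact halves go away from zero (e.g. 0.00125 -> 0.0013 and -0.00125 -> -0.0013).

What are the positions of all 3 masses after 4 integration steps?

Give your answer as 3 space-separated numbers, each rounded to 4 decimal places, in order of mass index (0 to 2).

Answer: 7.0000 13.0000 19.0000

Derivation:
Step 0: x=[7.0000 13.0000 19.0000] v=[0.0000 0.0000 0.0000]
Step 1: x=[7.0000 13.0000 19.0000] v=[0.0000 0.0000 0.0000]
Step 2: x=[7.0000 13.0000 19.0000] v=[0.0000 0.0000 0.0000]
Step 3: x=[7.0000 13.0000 19.0000] v=[0.0000 0.0000 0.0000]
Step 4: x=[7.0000 13.0000 19.0000] v=[0.0000 0.0000 0.0000]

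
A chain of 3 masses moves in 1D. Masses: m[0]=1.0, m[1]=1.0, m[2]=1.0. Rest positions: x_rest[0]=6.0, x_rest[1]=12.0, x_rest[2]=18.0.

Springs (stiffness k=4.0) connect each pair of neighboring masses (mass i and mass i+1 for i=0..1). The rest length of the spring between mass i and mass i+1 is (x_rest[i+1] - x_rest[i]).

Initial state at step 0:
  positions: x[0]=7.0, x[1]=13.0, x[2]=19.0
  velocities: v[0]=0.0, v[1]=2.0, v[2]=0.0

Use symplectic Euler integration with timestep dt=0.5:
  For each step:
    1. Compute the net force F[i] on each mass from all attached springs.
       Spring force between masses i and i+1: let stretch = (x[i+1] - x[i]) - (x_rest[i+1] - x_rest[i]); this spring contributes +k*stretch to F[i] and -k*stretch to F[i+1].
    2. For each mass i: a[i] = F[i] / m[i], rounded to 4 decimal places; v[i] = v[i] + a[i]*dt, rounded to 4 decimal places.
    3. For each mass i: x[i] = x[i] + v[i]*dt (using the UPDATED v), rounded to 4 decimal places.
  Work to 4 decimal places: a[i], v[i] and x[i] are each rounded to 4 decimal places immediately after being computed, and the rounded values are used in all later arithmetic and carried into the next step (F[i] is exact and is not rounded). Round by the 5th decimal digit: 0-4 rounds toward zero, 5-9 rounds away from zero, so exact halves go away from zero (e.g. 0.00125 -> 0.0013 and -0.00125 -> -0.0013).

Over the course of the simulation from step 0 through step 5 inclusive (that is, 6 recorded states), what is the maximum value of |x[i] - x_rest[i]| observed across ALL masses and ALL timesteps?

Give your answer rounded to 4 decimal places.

Answer: 3.0000

Derivation:
Step 0: x=[7.0000 13.0000 19.0000] v=[0.0000 2.0000 0.0000]
Step 1: x=[7.0000 14.0000 19.0000] v=[0.0000 2.0000 0.0000]
Step 2: x=[8.0000 13.0000 20.0000] v=[2.0000 -2.0000 2.0000]
Step 3: x=[8.0000 14.0000 20.0000] v=[0.0000 2.0000 0.0000]
Step 4: x=[8.0000 15.0000 20.0000] v=[0.0000 2.0000 0.0000]
Step 5: x=[9.0000 14.0000 21.0000] v=[2.0000 -2.0000 2.0000]
Max displacement = 3.0000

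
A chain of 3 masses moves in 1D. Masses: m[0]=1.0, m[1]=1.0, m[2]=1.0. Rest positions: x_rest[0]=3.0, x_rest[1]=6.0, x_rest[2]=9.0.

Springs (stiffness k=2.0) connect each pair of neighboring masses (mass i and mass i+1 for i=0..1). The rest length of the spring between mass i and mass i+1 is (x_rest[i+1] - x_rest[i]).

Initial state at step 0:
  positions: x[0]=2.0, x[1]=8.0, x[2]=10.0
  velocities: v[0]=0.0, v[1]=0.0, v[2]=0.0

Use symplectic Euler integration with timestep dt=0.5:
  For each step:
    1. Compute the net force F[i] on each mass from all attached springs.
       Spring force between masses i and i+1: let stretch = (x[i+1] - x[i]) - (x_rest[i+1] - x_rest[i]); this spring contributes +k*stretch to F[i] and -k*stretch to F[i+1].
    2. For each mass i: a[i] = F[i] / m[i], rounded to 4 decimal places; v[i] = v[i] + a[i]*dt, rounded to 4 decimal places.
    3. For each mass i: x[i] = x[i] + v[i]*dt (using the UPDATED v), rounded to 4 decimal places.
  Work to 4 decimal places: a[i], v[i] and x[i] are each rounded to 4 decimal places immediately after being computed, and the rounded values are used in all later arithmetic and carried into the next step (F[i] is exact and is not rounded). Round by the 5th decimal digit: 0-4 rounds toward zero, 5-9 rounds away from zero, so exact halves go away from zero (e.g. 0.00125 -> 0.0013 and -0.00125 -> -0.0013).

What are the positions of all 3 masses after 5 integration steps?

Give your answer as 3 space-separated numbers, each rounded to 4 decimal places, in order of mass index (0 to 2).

Step 0: x=[2.0000 8.0000 10.0000] v=[0.0000 0.0000 0.0000]
Step 1: x=[3.5000 6.0000 10.5000] v=[3.0000 -4.0000 1.0000]
Step 2: x=[4.7500 5.0000 10.2500] v=[2.5000 -2.0000 -0.5000]
Step 3: x=[4.6250 6.5000 8.8750] v=[-0.2500 3.0000 -2.7500]
Step 4: x=[3.9375 8.2500 7.8125] v=[-1.3750 3.5000 -2.1250]
Step 5: x=[3.9063 7.6250 8.4688] v=[-0.0625 -1.2500 1.3125]

Answer: 3.9063 7.6250 8.4688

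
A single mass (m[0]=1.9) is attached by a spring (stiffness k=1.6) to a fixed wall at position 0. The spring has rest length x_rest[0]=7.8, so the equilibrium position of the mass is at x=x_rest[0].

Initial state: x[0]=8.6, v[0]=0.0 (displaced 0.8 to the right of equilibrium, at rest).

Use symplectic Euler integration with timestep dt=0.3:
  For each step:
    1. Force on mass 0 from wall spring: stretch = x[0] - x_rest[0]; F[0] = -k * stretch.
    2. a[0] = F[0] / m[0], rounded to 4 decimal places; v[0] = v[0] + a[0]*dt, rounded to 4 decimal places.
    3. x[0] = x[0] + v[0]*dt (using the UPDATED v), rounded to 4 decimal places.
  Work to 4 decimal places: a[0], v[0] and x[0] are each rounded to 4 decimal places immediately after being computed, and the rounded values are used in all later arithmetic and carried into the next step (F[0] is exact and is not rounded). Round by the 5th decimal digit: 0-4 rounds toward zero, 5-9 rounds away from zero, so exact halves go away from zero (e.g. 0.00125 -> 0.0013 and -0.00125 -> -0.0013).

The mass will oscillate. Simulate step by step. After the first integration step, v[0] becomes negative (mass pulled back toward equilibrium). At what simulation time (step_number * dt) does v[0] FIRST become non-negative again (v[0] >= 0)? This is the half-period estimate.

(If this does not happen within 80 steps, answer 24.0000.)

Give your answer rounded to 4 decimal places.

Answer: 3.6000

Derivation:
Step 0: x=[8.6000] v=[0.0000]
Step 1: x=[8.5394] v=[-0.2021]
Step 2: x=[8.4227] v=[-0.3889]
Step 3: x=[8.2588] v=[-0.5462]
Step 4: x=[8.0602] v=[-0.6621]
Step 5: x=[7.8419] v=[-0.7278]
Step 6: x=[7.6204] v=[-0.7384]
Step 7: x=[7.4125] v=[-0.6930]
Step 8: x=[7.2340] v=[-0.5951]
Step 9: x=[7.0984] v=[-0.4521]
Step 10: x=[7.0159] v=[-0.2749]
Step 11: x=[6.9929] v=[-0.0768]
Step 12: x=[7.0310] v=[0.1271]
First v>=0 after going negative at step 12, time=3.6000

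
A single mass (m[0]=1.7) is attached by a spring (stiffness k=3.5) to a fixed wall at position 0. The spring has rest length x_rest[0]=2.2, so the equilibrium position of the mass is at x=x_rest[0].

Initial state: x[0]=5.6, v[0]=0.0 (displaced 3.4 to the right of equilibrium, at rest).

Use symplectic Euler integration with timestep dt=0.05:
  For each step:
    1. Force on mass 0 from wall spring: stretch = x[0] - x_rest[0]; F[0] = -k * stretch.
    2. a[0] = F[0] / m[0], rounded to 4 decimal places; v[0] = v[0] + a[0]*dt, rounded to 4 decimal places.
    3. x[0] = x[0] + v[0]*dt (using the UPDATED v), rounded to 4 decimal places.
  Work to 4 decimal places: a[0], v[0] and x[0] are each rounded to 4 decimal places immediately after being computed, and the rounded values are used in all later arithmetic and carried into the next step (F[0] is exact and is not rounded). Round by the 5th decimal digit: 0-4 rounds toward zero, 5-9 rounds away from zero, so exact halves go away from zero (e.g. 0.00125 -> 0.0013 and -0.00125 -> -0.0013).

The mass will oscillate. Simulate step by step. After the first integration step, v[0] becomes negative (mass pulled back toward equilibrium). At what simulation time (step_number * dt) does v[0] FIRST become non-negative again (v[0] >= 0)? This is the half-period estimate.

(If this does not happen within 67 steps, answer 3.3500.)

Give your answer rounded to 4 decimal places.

Step 0: x=[5.6000] v=[0.0000]
Step 1: x=[5.5825] v=[-0.3500]
Step 2: x=[5.5476] v=[-0.6982]
Step 3: x=[5.4955] v=[-1.0428]
Step 4: x=[5.4264] v=[-1.3820]
Step 5: x=[5.3407] v=[-1.7141]
Step 6: x=[5.2388] v=[-2.0374]
Step 7: x=[5.1213] v=[-2.3502]
Step 8: x=[4.9888] v=[-2.6509]
Step 9: x=[4.8419] v=[-2.9380]
Step 10: x=[4.6814] v=[-3.2100]
Step 11: x=[4.5081] v=[-3.4654]
Step 12: x=[4.3230] v=[-3.7030]
Step 13: x=[4.1269] v=[-3.9215]
Step 14: x=[3.9209] v=[-4.1199]
Step 15: x=[3.7060] v=[-4.2971]
Step 16: x=[3.4834] v=[-4.4521]
Step 17: x=[3.2542] v=[-4.5842]
Step 18: x=[3.0196] v=[-4.6927]
Step 19: x=[2.7807] v=[-4.7771]
Step 20: x=[2.5389] v=[-4.8369]
Step 21: x=[2.2953] v=[-4.8718]
Step 22: x=[2.0512] v=[-4.8816]
Step 23: x=[1.8079] v=[-4.8663]
Step 24: x=[1.5666] v=[-4.8259]
Step 25: x=[1.3286] v=[-4.7607]
Step 26: x=[1.0951] v=[-4.6710]
Step 27: x=[0.8672] v=[-4.5573]
Step 28: x=[0.6462] v=[-4.4201]
Step 29: x=[0.4332] v=[-4.2602]
Step 30: x=[0.2293] v=[-4.0783]
Step 31: x=[0.0355] v=[-3.8754]
Step 32: x=[-0.1471] v=[-3.6526]
Step 33: x=[-0.3177] v=[-3.4110]
Step 34: x=[-0.4753] v=[-3.1518]
Step 35: x=[-0.6191] v=[-2.8764]
Step 36: x=[-0.7484] v=[-2.5862]
Step 37: x=[-0.8625] v=[-2.2827]
Step 38: x=[-0.9609] v=[-1.9674]
Step 39: x=[-1.0430] v=[-1.6420]
Step 40: x=[-1.1084] v=[-1.3082]
Step 41: x=[-1.1568] v=[-0.9676]
Step 42: x=[-1.1879] v=[-0.6220]
Step 43: x=[-1.2016] v=[-0.2732]
Step 44: x=[-1.1978] v=[0.0770]
First v>=0 after going negative at step 44, time=2.2000

Answer: 2.2000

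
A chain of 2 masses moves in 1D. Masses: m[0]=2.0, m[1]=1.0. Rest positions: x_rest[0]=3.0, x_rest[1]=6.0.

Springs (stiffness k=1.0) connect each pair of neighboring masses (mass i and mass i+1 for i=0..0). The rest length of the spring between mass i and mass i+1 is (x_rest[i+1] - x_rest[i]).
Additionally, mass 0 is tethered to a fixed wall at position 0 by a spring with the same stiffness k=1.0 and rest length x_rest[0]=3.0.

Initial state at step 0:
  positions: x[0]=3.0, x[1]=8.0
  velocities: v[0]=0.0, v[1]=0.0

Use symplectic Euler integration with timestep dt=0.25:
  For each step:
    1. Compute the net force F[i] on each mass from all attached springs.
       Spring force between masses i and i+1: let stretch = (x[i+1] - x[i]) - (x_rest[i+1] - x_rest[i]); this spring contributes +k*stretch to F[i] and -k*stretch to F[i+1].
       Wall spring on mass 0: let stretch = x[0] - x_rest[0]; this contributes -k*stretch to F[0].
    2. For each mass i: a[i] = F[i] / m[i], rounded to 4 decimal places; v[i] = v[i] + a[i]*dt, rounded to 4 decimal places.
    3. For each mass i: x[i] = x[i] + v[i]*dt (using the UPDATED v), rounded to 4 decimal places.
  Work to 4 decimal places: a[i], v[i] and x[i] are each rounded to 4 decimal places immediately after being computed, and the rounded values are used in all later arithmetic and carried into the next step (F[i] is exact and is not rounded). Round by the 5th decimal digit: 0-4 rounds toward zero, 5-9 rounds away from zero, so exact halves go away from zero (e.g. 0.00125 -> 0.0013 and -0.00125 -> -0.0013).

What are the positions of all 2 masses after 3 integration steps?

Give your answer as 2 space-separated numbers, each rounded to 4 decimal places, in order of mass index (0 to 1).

Answer: 3.3368 7.3074

Derivation:
Step 0: x=[3.0000 8.0000] v=[0.0000 0.0000]
Step 1: x=[3.0625 7.8750] v=[0.2500 -0.5000]
Step 2: x=[3.1797 7.6367] v=[0.4688 -0.9531]
Step 3: x=[3.3368 7.3074] v=[0.6285 -1.3174]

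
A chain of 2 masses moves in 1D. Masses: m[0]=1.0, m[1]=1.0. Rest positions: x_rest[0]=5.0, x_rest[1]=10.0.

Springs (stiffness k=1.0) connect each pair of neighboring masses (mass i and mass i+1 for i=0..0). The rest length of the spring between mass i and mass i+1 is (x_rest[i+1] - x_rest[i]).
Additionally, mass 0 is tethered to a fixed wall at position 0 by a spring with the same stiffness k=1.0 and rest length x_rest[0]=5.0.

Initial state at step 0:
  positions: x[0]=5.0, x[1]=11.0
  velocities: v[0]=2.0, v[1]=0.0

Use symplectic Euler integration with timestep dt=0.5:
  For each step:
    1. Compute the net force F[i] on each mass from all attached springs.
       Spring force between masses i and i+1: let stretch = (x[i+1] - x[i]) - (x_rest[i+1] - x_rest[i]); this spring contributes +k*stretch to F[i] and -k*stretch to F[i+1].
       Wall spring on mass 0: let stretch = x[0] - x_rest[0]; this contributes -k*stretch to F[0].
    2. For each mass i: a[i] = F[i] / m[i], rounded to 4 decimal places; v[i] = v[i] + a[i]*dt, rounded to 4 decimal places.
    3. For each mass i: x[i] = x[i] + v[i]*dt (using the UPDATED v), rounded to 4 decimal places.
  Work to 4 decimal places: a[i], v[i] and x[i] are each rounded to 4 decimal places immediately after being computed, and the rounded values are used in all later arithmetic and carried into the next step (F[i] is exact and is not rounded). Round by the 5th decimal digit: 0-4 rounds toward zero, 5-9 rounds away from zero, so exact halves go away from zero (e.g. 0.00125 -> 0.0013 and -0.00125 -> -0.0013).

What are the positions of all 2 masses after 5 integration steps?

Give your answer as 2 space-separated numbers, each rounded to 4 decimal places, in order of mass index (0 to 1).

Answer: 5.0733 11.8419

Derivation:
Step 0: x=[5.0000 11.0000] v=[2.0000 0.0000]
Step 1: x=[6.2500 10.7500] v=[2.5000 -0.5000]
Step 2: x=[7.0625 10.6250] v=[1.6250 -0.2500]
Step 3: x=[7.0000 10.8594] v=[-0.1250 0.4688]
Step 4: x=[6.1524 11.3790] v=[-1.6953 1.0391]
Step 5: x=[5.0733 11.8419] v=[-2.1582 0.9258]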